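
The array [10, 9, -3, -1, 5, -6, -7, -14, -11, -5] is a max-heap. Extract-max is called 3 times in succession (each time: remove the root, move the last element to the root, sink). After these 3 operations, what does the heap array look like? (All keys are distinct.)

[-1, -5, -3, -11, -14, -6, -7]

extract-max #1 returns 10:
  remove root 10; move last element -5 to root → [-5, 9, -3, -1, 5, -6, -7, -14, -11]
  -5 vs larger child 9 at index 1, swap → [9, -5, -3, -1, 5, -6, -7, -14, -11]
  -5 vs larger child 5 at index 4, swap → [9, 5, -3, -1, -5, -6, -7, -14, -11]
extract-max #2 returns 9:
  remove root 9; move last element -11 to root → [-11, 5, -3, -1, -5, -6, -7, -14]
  -11 vs larger child 5 at index 1, swap → [5, -11, -3, -1, -5, -6, -7, -14]
  -11 vs larger child -1 at index 3, swap → [5, -1, -3, -11, -5, -6, -7, -14]
extract-max #3 returns 5:
  remove root 5; move last element -14 to root → [-14, -1, -3, -11, -5, -6, -7]
  -14 vs larger child -1 at index 1, swap → [-1, -14, -3, -11, -5, -6, -7]
  -14 vs larger child -5 at index 4, swap → [-1, -5, -3, -11, -14, -6, -7]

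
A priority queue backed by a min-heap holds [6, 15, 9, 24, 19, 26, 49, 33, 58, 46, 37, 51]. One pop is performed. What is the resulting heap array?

remove root 6; move last element 51 to root → [51, 15, 9, 24, 19, 26, 49, 33, 58, 46, 37]
51 vs smaller child 9 at index 2, swap → [9, 15, 51, 24, 19, 26, 49, 33, 58, 46, 37]
51 vs smaller child 26 at index 5, swap → [9, 15, 26, 24, 19, 51, 49, 33, 58, 46, 37]

[9, 15, 26, 24, 19, 51, 49, 33, 58, 46, 37]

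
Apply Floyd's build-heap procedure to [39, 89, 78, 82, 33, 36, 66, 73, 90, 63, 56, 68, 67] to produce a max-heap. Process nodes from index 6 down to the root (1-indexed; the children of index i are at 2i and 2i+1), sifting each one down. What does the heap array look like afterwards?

[90, 89, 78, 82, 63, 68, 66, 73, 39, 33, 56, 36, 67]

sift down from index 6:
  36 vs larger child 68 at index 12, swap → [39, 89, 78, 82, 33, 68, 66, 73, 90, 63, 56, 36, 67]
sift down from index 5:
  33 vs larger child 63 at index 10, swap → [39, 89, 78, 82, 63, 68, 66, 73, 90, 33, 56, 36, 67]
sift down from index 4:
  82 vs larger child 90 at index 9, swap → [39, 89, 78, 90, 63, 68, 66, 73, 82, 33, 56, 36, 67]
sift down from index 3: already satisfies heap property
sift down from index 2:
  89 vs larger child 90 at index 4, swap → [39, 90, 78, 89, 63, 68, 66, 73, 82, 33, 56, 36, 67]
sift down from index 1:
  39 vs larger child 90 at index 2, swap → [90, 39, 78, 89, 63, 68, 66, 73, 82, 33, 56, 36, 67]
  39 vs larger child 89 at index 4, swap → [90, 89, 78, 39, 63, 68, 66, 73, 82, 33, 56, 36, 67]
  39 vs larger child 82 at index 9, swap → [90, 89, 78, 82, 63, 68, 66, 73, 39, 33, 56, 36, 67]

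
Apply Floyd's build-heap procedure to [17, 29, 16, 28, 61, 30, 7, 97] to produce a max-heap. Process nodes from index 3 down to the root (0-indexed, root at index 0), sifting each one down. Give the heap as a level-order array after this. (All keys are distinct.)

[97, 61, 30, 29, 17, 16, 7, 28]

sift down from index 3:
  28 vs only child 97 at index 7, swap → [17, 29, 16, 97, 61, 30, 7, 28]
sift down from index 2:
  16 vs larger child 30 at index 5, swap → [17, 29, 30, 97, 61, 16, 7, 28]
sift down from index 1:
  29 vs larger child 97 at index 3, swap → [17, 97, 30, 29, 61, 16, 7, 28]
sift down from index 0:
  17 vs larger child 97 at index 1, swap → [97, 17, 30, 29, 61, 16, 7, 28]
  17 vs larger child 61 at index 4, swap → [97, 61, 30, 29, 17, 16, 7, 28]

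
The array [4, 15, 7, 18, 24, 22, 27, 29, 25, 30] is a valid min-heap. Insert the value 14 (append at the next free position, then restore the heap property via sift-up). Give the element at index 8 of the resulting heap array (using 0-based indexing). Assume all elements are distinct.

append 14 at index 10 → [4, 15, 7, 18, 24, 22, 27, 29, 25, 30, 14]
14 < parent 24 at index 4, swap → [4, 15, 7, 18, 14, 22, 27, 29, 25, 30, 24]
14 < parent 15 at index 1, swap → [4, 14, 7, 18, 15, 22, 27, 29, 25, 30, 24]
resulting array: [4, 14, 7, 18, 15, 22, 27, 29, 25, 30, 24]

25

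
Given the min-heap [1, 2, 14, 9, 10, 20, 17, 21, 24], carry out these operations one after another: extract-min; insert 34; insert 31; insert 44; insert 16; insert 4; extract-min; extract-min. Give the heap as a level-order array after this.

[9, 10, 14, 21, 20, 16, 17, 24, 34, 31, 44]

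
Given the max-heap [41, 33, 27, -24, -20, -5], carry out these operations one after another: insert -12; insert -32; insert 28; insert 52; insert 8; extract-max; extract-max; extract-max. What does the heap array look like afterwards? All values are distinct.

[28, 8, 27, -20, -24, -5, -12, -32]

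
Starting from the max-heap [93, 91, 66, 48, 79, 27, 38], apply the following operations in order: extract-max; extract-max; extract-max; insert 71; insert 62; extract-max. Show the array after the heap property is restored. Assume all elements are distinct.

extract-max → returns 93:
  remove root 93; move last element 38 to root → [38, 91, 66, 48, 79, 27]
  38 vs larger child 91 at index 1, swap → [91, 38, 66, 48, 79, 27]
  38 vs larger child 79 at index 4, swap → [91, 79, 66, 48, 38, 27]
extract-max → returns 91:
  remove root 91; move last element 27 to root → [27, 79, 66, 48, 38]
  27 vs larger child 79 at index 1, swap → [79, 27, 66, 48, 38]
  27 vs larger child 48 at index 3, swap → [79, 48, 66, 27, 38]
extract-max → returns 79:
  remove root 79; move last element 38 to root → [38, 48, 66, 27]
  38 vs larger child 66 at index 2, swap → [66, 48, 38, 27]
insert 71:
  append 71 at index 4 → [66, 48, 38, 27, 71]
  71 > parent 48 at index 1, swap → [66, 71, 38, 27, 48]
  71 > parent 66 at index 0, swap → [71, 66, 38, 27, 48]
insert 62:
  append 62 at index 5 → [71, 66, 38, 27, 48, 62]
  62 > parent 38 at index 2, swap → [71, 66, 62, 27, 48, 38]
extract-max → returns 71:
  remove root 71; move last element 38 to root → [38, 66, 62, 27, 48]
  38 vs larger child 66 at index 1, swap → [66, 38, 62, 27, 48]
  38 vs larger child 48 at index 4, swap → [66, 48, 62, 27, 38]

[66, 48, 62, 27, 38]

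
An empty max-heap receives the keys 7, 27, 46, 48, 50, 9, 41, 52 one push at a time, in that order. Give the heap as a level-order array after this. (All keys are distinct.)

[52, 50, 41, 48, 46, 9, 27, 7]

Insert 7:
  append 7 at index 0 → [7] (no swap needed)
Insert 27:
  append 27 at index 1 → [7, 27]
  27 > parent 7 at index 0, swap → [27, 7]
Insert 46:
  append 46 at index 2 → [27, 7, 46]
  46 > parent 27 at index 0, swap → [46, 7, 27]
Insert 48:
  append 48 at index 3 → [46, 7, 27, 48]
  48 > parent 7 at index 1, swap → [46, 48, 27, 7]
  48 > parent 46 at index 0, swap → [48, 46, 27, 7]
Insert 50:
  append 50 at index 4 → [48, 46, 27, 7, 50]
  50 > parent 46 at index 1, swap → [48, 50, 27, 7, 46]
  50 > parent 48 at index 0, swap → [50, 48, 27, 7, 46]
Insert 9:
  append 9 at index 5 → [50, 48, 27, 7, 46, 9] (no swap needed)
Insert 41:
  append 41 at index 6 → [50, 48, 27, 7, 46, 9, 41]
  41 > parent 27 at index 2, swap → [50, 48, 41, 7, 46, 9, 27]
Insert 52:
  append 52 at index 7 → [50, 48, 41, 7, 46, 9, 27, 52]
  52 > parent 7 at index 3, swap → [50, 48, 41, 52, 46, 9, 27, 7]
  52 > parent 48 at index 1, swap → [50, 52, 41, 48, 46, 9, 27, 7]
  52 > parent 50 at index 0, swap → [52, 50, 41, 48, 46, 9, 27, 7]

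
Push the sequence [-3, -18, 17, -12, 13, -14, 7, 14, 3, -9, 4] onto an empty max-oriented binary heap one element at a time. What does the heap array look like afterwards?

[17, 14, 7, 13, 4, -14, -3, -18, 3, -12, -9]

Insert -3:
  append -3 at index 0 → [-3] (no swap needed)
Insert -18:
  append -18 at index 1 → [-3, -18] (no swap needed)
Insert 17:
  append 17 at index 2 → [-3, -18, 17]
  17 > parent -3 at index 0, swap → [17, -18, -3]
Insert -12:
  append -12 at index 3 → [17, -18, -3, -12]
  -12 > parent -18 at index 1, swap → [17, -12, -3, -18]
Insert 13:
  append 13 at index 4 → [17, -12, -3, -18, 13]
  13 > parent -12 at index 1, swap → [17, 13, -3, -18, -12]
Insert -14:
  append -14 at index 5 → [17, 13, -3, -18, -12, -14] (no swap needed)
Insert 7:
  append 7 at index 6 → [17, 13, -3, -18, -12, -14, 7]
  7 > parent -3 at index 2, swap → [17, 13, 7, -18, -12, -14, -3]
Insert 14:
  append 14 at index 7 → [17, 13, 7, -18, -12, -14, -3, 14]
  14 > parent -18 at index 3, swap → [17, 13, 7, 14, -12, -14, -3, -18]
  14 > parent 13 at index 1, swap → [17, 14, 7, 13, -12, -14, -3, -18]
Insert 3:
  append 3 at index 8 → [17, 14, 7, 13, -12, -14, -3, -18, 3] (no swap needed)
Insert -9:
  append -9 at index 9 → [17, 14, 7, 13, -12, -14, -3, -18, 3, -9]
  -9 > parent -12 at index 4, swap → [17, 14, 7, 13, -9, -14, -3, -18, 3, -12]
Insert 4:
  append 4 at index 10 → [17, 14, 7, 13, -9, -14, -3, -18, 3, -12, 4]
  4 > parent -9 at index 4, swap → [17, 14, 7, 13, 4, -14, -3, -18, 3, -12, -9]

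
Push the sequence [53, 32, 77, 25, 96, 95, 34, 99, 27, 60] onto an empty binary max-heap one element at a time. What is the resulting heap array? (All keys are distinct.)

Insert 53:
  append 53 at index 0 → [53] (no swap needed)
Insert 32:
  append 32 at index 1 → [53, 32] (no swap needed)
Insert 77:
  append 77 at index 2 → [53, 32, 77]
  77 > parent 53 at index 0, swap → [77, 32, 53]
Insert 25:
  append 25 at index 3 → [77, 32, 53, 25] (no swap needed)
Insert 96:
  append 96 at index 4 → [77, 32, 53, 25, 96]
  96 > parent 32 at index 1, swap → [77, 96, 53, 25, 32]
  96 > parent 77 at index 0, swap → [96, 77, 53, 25, 32]
Insert 95:
  append 95 at index 5 → [96, 77, 53, 25, 32, 95]
  95 > parent 53 at index 2, swap → [96, 77, 95, 25, 32, 53]
Insert 34:
  append 34 at index 6 → [96, 77, 95, 25, 32, 53, 34] (no swap needed)
Insert 99:
  append 99 at index 7 → [96, 77, 95, 25, 32, 53, 34, 99]
  99 > parent 25 at index 3, swap → [96, 77, 95, 99, 32, 53, 34, 25]
  99 > parent 77 at index 1, swap → [96, 99, 95, 77, 32, 53, 34, 25]
  99 > parent 96 at index 0, swap → [99, 96, 95, 77, 32, 53, 34, 25]
Insert 27:
  append 27 at index 8 → [99, 96, 95, 77, 32, 53, 34, 25, 27] (no swap needed)
Insert 60:
  append 60 at index 9 → [99, 96, 95, 77, 32, 53, 34, 25, 27, 60]
  60 > parent 32 at index 4, swap → [99, 96, 95, 77, 60, 53, 34, 25, 27, 32]

[99, 96, 95, 77, 60, 53, 34, 25, 27, 32]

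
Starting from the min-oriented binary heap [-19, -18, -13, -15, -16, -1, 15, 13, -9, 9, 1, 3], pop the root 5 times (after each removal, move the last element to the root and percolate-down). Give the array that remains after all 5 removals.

[-9, 1, -1, 3, 13, 9, 15]

extract-min #1 returns -19:
  remove root -19; move last element 3 to root → [3, -18, -13, -15, -16, -1, 15, 13, -9, 9, 1]
  3 vs smaller child -18 at index 1, swap → [-18, 3, -13, -15, -16, -1, 15, 13, -9, 9, 1]
  3 vs smaller child -16 at index 4, swap → [-18, -16, -13, -15, 3, -1, 15, 13, -9, 9, 1]
  3 vs smaller child 1 at index 10, swap → [-18, -16, -13, -15, 1, -1, 15, 13, -9, 9, 3]
extract-min #2 returns -18:
  remove root -18; move last element 3 to root → [3, -16, -13, -15, 1, -1, 15, 13, -9, 9]
  3 vs smaller child -16 at index 1, swap → [-16, 3, -13, -15, 1, -1, 15, 13, -9, 9]
  3 vs smaller child -15 at index 3, swap → [-16, -15, -13, 3, 1, -1, 15, 13, -9, 9]
  3 vs smaller child -9 at index 8, swap → [-16, -15, -13, -9, 1, -1, 15, 13, 3, 9]
extract-min #3 returns -16:
  remove root -16; move last element 9 to root → [9, -15, -13, -9, 1, -1, 15, 13, 3]
  9 vs smaller child -15 at index 1, swap → [-15, 9, -13, -9, 1, -1, 15, 13, 3]
  9 vs smaller child -9 at index 3, swap → [-15, -9, -13, 9, 1, -1, 15, 13, 3]
  9 vs smaller child 3 at index 8, swap → [-15, -9, -13, 3, 1, -1, 15, 13, 9]
extract-min #4 returns -15:
  remove root -15; move last element 9 to root → [9, -9, -13, 3, 1, -1, 15, 13]
  9 vs smaller child -13 at index 2, swap → [-13, -9, 9, 3, 1, -1, 15, 13]
  9 vs smaller child -1 at index 5, swap → [-13, -9, -1, 3, 1, 9, 15, 13]
extract-min #5 returns -13:
  remove root -13; move last element 13 to root → [13, -9, -1, 3, 1, 9, 15]
  13 vs smaller child -9 at index 1, swap → [-9, 13, -1, 3, 1, 9, 15]
  13 vs smaller child 1 at index 4, swap → [-9, 1, -1, 3, 13, 9, 15]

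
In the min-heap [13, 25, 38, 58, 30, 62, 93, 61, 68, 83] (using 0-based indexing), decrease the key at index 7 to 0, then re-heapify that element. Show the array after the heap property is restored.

[0, 13, 38, 25, 30, 62, 93, 58, 68, 83]

set index 7 from 61 to 0 → [13, 25, 38, 58, 30, 62, 93, 0, 68, 83]
0 < parent 58 at index 3, swap → [13, 25, 38, 0, 30, 62, 93, 58, 68, 83]
0 < parent 25 at index 1, swap → [13, 0, 38, 25, 30, 62, 93, 58, 68, 83]
0 < parent 13 at index 0, swap → [0, 13, 38, 25, 30, 62, 93, 58, 68, 83]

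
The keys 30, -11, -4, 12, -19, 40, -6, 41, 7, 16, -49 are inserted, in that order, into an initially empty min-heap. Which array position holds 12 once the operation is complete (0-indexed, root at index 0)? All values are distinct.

10

Insert 30:
  append 30 at index 0 → [30] (no swap needed)
Insert -11:
  append -11 at index 1 → [30, -11]
  -11 < parent 30 at index 0, swap → [-11, 30]
Insert -4:
  append -4 at index 2 → [-11, 30, -4] (no swap needed)
Insert 12:
  append 12 at index 3 → [-11, 30, -4, 12]
  12 < parent 30 at index 1, swap → [-11, 12, -4, 30]
Insert -19:
  append -19 at index 4 → [-11, 12, -4, 30, -19]
  -19 < parent 12 at index 1, swap → [-11, -19, -4, 30, 12]
  -19 < parent -11 at index 0, swap → [-19, -11, -4, 30, 12]
Insert 40:
  append 40 at index 5 → [-19, -11, -4, 30, 12, 40] (no swap needed)
Insert -6:
  append -6 at index 6 → [-19, -11, -4, 30, 12, 40, -6]
  -6 < parent -4 at index 2, swap → [-19, -11, -6, 30, 12, 40, -4]
Insert 41:
  append 41 at index 7 → [-19, -11, -6, 30, 12, 40, -4, 41] (no swap needed)
Insert 7:
  append 7 at index 8 → [-19, -11, -6, 30, 12, 40, -4, 41, 7]
  7 < parent 30 at index 3, swap → [-19, -11, -6, 7, 12, 40, -4, 41, 30]
Insert 16:
  append 16 at index 9 → [-19, -11, -6, 7, 12, 40, -4, 41, 30, 16] (no swap needed)
Insert -49:
  append -49 at index 10 → [-19, -11, -6, 7, 12, 40, -4, 41, 30, 16, -49]
  -49 < parent 12 at index 4, swap → [-19, -11, -6, 7, -49, 40, -4, 41, 30, 16, 12]
  -49 < parent -11 at index 1, swap → [-19, -49, -6, 7, -11, 40, -4, 41, 30, 16, 12]
  -49 < parent -19 at index 0, swap → [-49, -19, -6, 7, -11, 40, -4, 41, 30, 16, 12]
resulting array: [-49, -19, -6, 7, -11, 40, -4, 41, 30, 16, 12]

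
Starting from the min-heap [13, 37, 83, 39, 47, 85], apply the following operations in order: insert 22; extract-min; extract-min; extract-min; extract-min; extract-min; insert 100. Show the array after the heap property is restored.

[83, 85, 100]

insert 22:
  append 22 at index 6 → [13, 37, 83, 39, 47, 85, 22]
  22 < parent 83 at index 2, swap → [13, 37, 22, 39, 47, 85, 83]
extract-min → returns 13:
  remove root 13; move last element 83 to root → [83, 37, 22, 39, 47, 85]
  83 vs smaller child 22 at index 2, swap → [22, 37, 83, 39, 47, 85]
extract-min → returns 22:
  remove root 22; move last element 85 to root → [85, 37, 83, 39, 47]
  85 vs smaller child 37 at index 1, swap → [37, 85, 83, 39, 47]
  85 vs smaller child 39 at index 3, swap → [37, 39, 83, 85, 47]
extract-min → returns 37:
  remove root 37; move last element 47 to root → [47, 39, 83, 85]
  47 vs smaller child 39 at index 1, swap → [39, 47, 83, 85]
extract-min → returns 39:
  remove root 39; move last element 85 to root → [85, 47, 83]
  85 vs smaller child 47 at index 1, swap → [47, 85, 83]
extract-min → returns 47:
  remove root 47; move last element 83 to root → [83, 85] (no swap needed)
insert 100:
  append 100 at index 2 → [83, 85, 100] (no swap needed)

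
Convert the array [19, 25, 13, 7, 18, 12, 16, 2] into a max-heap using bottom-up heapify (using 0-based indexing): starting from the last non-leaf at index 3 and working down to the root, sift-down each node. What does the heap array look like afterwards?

sift down from index 3: already satisfies heap property
sift down from index 2:
  13 vs larger child 16 at index 6, swap → [19, 25, 16, 7, 18, 12, 13, 2]
sift down from index 1: already satisfies heap property
sift down from index 0:
  19 vs larger child 25 at index 1, swap → [25, 19, 16, 7, 18, 12, 13, 2]

[25, 19, 16, 7, 18, 12, 13, 2]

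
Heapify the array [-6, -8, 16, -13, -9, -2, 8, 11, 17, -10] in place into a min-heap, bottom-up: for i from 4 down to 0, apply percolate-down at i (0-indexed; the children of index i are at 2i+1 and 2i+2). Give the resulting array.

sift down from index 4:
  -9 vs only child -10 at index 9, swap → [-6, -8, 16, -13, -10, -2, 8, 11, 17, -9]
sift down from index 3: already satisfies heap property
sift down from index 2:
  16 vs smaller child -2 at index 5, swap → [-6, -8, -2, -13, -10, 16, 8, 11, 17, -9]
sift down from index 1:
  -8 vs smaller child -13 at index 3, swap → [-6, -13, -2, -8, -10, 16, 8, 11, 17, -9]
sift down from index 0:
  -6 vs smaller child -13 at index 1, swap → [-13, -6, -2, -8, -10, 16, 8, 11, 17, -9]
  -6 vs smaller child -10 at index 4, swap → [-13, -10, -2, -8, -6, 16, 8, 11, 17, -9]
  -6 vs only child -9 at index 9, swap → [-13, -10, -2, -8, -9, 16, 8, 11, 17, -6]

[-13, -10, -2, -8, -9, 16, 8, 11, 17, -6]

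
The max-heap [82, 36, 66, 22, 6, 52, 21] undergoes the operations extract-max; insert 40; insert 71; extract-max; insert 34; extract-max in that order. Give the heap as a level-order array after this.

extract-max → returns 82:
  remove root 82; move last element 21 to root → [21, 36, 66, 22, 6, 52]
  21 vs larger child 66 at index 2, swap → [66, 36, 21, 22, 6, 52]
  21 vs only child 52 at index 5, swap → [66, 36, 52, 22, 6, 21]
insert 40:
  append 40 at index 6 → [66, 36, 52, 22, 6, 21, 40] (no swap needed)
insert 71:
  append 71 at index 7 → [66, 36, 52, 22, 6, 21, 40, 71]
  71 > parent 22 at index 3, swap → [66, 36, 52, 71, 6, 21, 40, 22]
  71 > parent 36 at index 1, swap → [66, 71, 52, 36, 6, 21, 40, 22]
  71 > parent 66 at index 0, swap → [71, 66, 52, 36, 6, 21, 40, 22]
extract-max → returns 71:
  remove root 71; move last element 22 to root → [22, 66, 52, 36, 6, 21, 40]
  22 vs larger child 66 at index 1, swap → [66, 22, 52, 36, 6, 21, 40]
  22 vs larger child 36 at index 3, swap → [66, 36, 52, 22, 6, 21, 40]
insert 34:
  append 34 at index 7 → [66, 36, 52, 22, 6, 21, 40, 34]
  34 > parent 22 at index 3, swap → [66, 36, 52, 34, 6, 21, 40, 22]
extract-max → returns 66:
  remove root 66; move last element 22 to root → [22, 36, 52, 34, 6, 21, 40]
  22 vs larger child 52 at index 2, swap → [52, 36, 22, 34, 6, 21, 40]
  22 vs larger child 40 at index 6, swap → [52, 36, 40, 34, 6, 21, 22]

[52, 36, 40, 34, 6, 21, 22]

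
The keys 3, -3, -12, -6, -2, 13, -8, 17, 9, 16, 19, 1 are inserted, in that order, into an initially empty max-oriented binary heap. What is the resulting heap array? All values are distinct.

Insert 3:
  append 3 at index 0 → [3] (no swap needed)
Insert -3:
  append -3 at index 1 → [3, -3] (no swap needed)
Insert -12:
  append -12 at index 2 → [3, -3, -12] (no swap needed)
Insert -6:
  append -6 at index 3 → [3, -3, -12, -6] (no swap needed)
Insert -2:
  append -2 at index 4 → [3, -3, -12, -6, -2]
  -2 > parent -3 at index 1, swap → [3, -2, -12, -6, -3]
Insert 13:
  append 13 at index 5 → [3, -2, -12, -6, -3, 13]
  13 > parent -12 at index 2, swap → [3, -2, 13, -6, -3, -12]
  13 > parent 3 at index 0, swap → [13, -2, 3, -6, -3, -12]
Insert -8:
  append -8 at index 6 → [13, -2, 3, -6, -3, -12, -8] (no swap needed)
Insert 17:
  append 17 at index 7 → [13, -2, 3, -6, -3, -12, -8, 17]
  17 > parent -6 at index 3, swap → [13, -2, 3, 17, -3, -12, -8, -6]
  17 > parent -2 at index 1, swap → [13, 17, 3, -2, -3, -12, -8, -6]
  17 > parent 13 at index 0, swap → [17, 13, 3, -2, -3, -12, -8, -6]
Insert 9:
  append 9 at index 8 → [17, 13, 3, -2, -3, -12, -8, -6, 9]
  9 > parent -2 at index 3, swap → [17, 13, 3, 9, -3, -12, -8, -6, -2]
Insert 16:
  append 16 at index 9 → [17, 13, 3, 9, -3, -12, -8, -6, -2, 16]
  16 > parent -3 at index 4, swap → [17, 13, 3, 9, 16, -12, -8, -6, -2, -3]
  16 > parent 13 at index 1, swap → [17, 16, 3, 9, 13, -12, -8, -6, -2, -3]
Insert 19:
  append 19 at index 10 → [17, 16, 3, 9, 13, -12, -8, -6, -2, -3, 19]
  19 > parent 13 at index 4, swap → [17, 16, 3, 9, 19, -12, -8, -6, -2, -3, 13]
  19 > parent 16 at index 1, swap → [17, 19, 3, 9, 16, -12, -8, -6, -2, -3, 13]
  19 > parent 17 at index 0, swap → [19, 17, 3, 9, 16, -12, -8, -6, -2, -3, 13]
Insert 1:
  append 1 at index 11 → [19, 17, 3, 9, 16, -12, -8, -6, -2, -3, 13, 1]
  1 > parent -12 at index 5, swap → [19, 17, 3, 9, 16, 1, -8, -6, -2, -3, 13, -12]

[19, 17, 3, 9, 16, 1, -8, -6, -2, -3, 13, -12]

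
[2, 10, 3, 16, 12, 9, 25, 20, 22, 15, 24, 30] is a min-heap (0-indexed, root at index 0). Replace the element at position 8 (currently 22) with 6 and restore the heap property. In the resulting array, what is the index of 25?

6

set index 8 from 22 to 6 → [2, 10, 3, 16, 12, 9, 25, 20, 6, 15, 24, 30]
6 < parent 16 at index 3, swap → [2, 10, 3, 6, 12, 9, 25, 20, 16, 15, 24, 30]
6 < parent 10 at index 1, swap → [2, 6, 3, 10, 12, 9, 25, 20, 16, 15, 24, 30]
resulting array: [2, 6, 3, 10, 12, 9, 25, 20, 16, 15, 24, 30]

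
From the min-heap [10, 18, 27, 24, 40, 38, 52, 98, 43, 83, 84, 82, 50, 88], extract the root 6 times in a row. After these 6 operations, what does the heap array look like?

extract-min #1 returns 10:
  remove root 10; move last element 88 to root → [88, 18, 27, 24, 40, 38, 52, 98, 43, 83, 84, 82, 50]
  88 vs smaller child 18 at index 1, swap → [18, 88, 27, 24, 40, 38, 52, 98, 43, 83, 84, 82, 50]
  88 vs smaller child 24 at index 3, swap → [18, 24, 27, 88, 40, 38, 52, 98, 43, 83, 84, 82, 50]
  88 vs smaller child 43 at index 8, swap → [18, 24, 27, 43, 40, 38, 52, 98, 88, 83, 84, 82, 50]
extract-min #2 returns 18:
  remove root 18; move last element 50 to root → [50, 24, 27, 43, 40, 38, 52, 98, 88, 83, 84, 82]
  50 vs smaller child 24 at index 1, swap → [24, 50, 27, 43, 40, 38, 52, 98, 88, 83, 84, 82]
  50 vs smaller child 40 at index 4, swap → [24, 40, 27, 43, 50, 38, 52, 98, 88, 83, 84, 82]
extract-min #3 returns 24:
  remove root 24; move last element 82 to root → [82, 40, 27, 43, 50, 38, 52, 98, 88, 83, 84]
  82 vs smaller child 27 at index 2, swap → [27, 40, 82, 43, 50, 38, 52, 98, 88, 83, 84]
  82 vs smaller child 38 at index 5, swap → [27, 40, 38, 43, 50, 82, 52, 98, 88, 83, 84]
extract-min #4 returns 27:
  remove root 27; move last element 84 to root → [84, 40, 38, 43, 50, 82, 52, 98, 88, 83]
  84 vs smaller child 38 at index 2, swap → [38, 40, 84, 43, 50, 82, 52, 98, 88, 83]
  84 vs smaller child 52 at index 6, swap → [38, 40, 52, 43, 50, 82, 84, 98, 88, 83]
extract-min #5 returns 38:
  remove root 38; move last element 83 to root → [83, 40, 52, 43, 50, 82, 84, 98, 88]
  83 vs smaller child 40 at index 1, swap → [40, 83, 52, 43, 50, 82, 84, 98, 88]
  83 vs smaller child 43 at index 3, swap → [40, 43, 52, 83, 50, 82, 84, 98, 88]
extract-min #6 returns 40:
  remove root 40; move last element 88 to root → [88, 43, 52, 83, 50, 82, 84, 98]
  88 vs smaller child 43 at index 1, swap → [43, 88, 52, 83, 50, 82, 84, 98]
  88 vs smaller child 50 at index 4, swap → [43, 50, 52, 83, 88, 82, 84, 98]

[43, 50, 52, 83, 88, 82, 84, 98]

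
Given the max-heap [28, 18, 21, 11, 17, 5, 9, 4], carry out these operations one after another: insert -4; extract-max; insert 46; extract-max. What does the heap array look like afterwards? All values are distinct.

[21, 18, 9, 11, 17, 5, -4, 4]

insert -4:
  append -4 at index 8 → [28, 18, 21, 11, 17, 5, 9, 4, -4] (no swap needed)
extract-max → returns 28:
  remove root 28; move last element -4 to root → [-4, 18, 21, 11, 17, 5, 9, 4]
  -4 vs larger child 21 at index 2, swap → [21, 18, -4, 11, 17, 5, 9, 4]
  -4 vs larger child 9 at index 6, swap → [21, 18, 9, 11, 17, 5, -4, 4]
insert 46:
  append 46 at index 8 → [21, 18, 9, 11, 17, 5, -4, 4, 46]
  46 > parent 11 at index 3, swap → [21, 18, 9, 46, 17, 5, -4, 4, 11]
  46 > parent 18 at index 1, swap → [21, 46, 9, 18, 17, 5, -4, 4, 11]
  46 > parent 21 at index 0, swap → [46, 21, 9, 18, 17, 5, -4, 4, 11]
extract-max → returns 46:
  remove root 46; move last element 11 to root → [11, 21, 9, 18, 17, 5, -4, 4]
  11 vs larger child 21 at index 1, swap → [21, 11, 9, 18, 17, 5, -4, 4]
  11 vs larger child 18 at index 3, swap → [21, 18, 9, 11, 17, 5, -4, 4]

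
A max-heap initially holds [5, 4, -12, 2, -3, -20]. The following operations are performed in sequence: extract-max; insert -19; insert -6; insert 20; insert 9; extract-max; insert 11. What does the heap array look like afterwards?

extract-max → returns 5:
  remove root 5; move last element -20 to root → [-20, 4, -12, 2, -3]
  -20 vs larger child 4 at index 1, swap → [4, -20, -12, 2, -3]
  -20 vs larger child 2 at index 3, swap → [4, 2, -12, -20, -3]
insert -19:
  append -19 at index 5 → [4, 2, -12, -20, -3, -19] (no swap needed)
insert -6:
  append -6 at index 6 → [4, 2, -12, -20, -3, -19, -6]
  -6 > parent -12 at index 2, swap → [4, 2, -6, -20, -3, -19, -12]
insert 20:
  append 20 at index 7 → [4, 2, -6, -20, -3, -19, -12, 20]
  20 > parent -20 at index 3, swap → [4, 2, -6, 20, -3, -19, -12, -20]
  20 > parent 2 at index 1, swap → [4, 20, -6, 2, -3, -19, -12, -20]
  20 > parent 4 at index 0, swap → [20, 4, -6, 2, -3, -19, -12, -20]
insert 9:
  append 9 at index 8 → [20, 4, -6, 2, -3, -19, -12, -20, 9]
  9 > parent 2 at index 3, swap → [20, 4, -6, 9, -3, -19, -12, -20, 2]
  9 > parent 4 at index 1, swap → [20, 9, -6, 4, -3, -19, -12, -20, 2]
extract-max → returns 20:
  remove root 20; move last element 2 to root → [2, 9, -6, 4, -3, -19, -12, -20]
  2 vs larger child 9 at index 1, swap → [9, 2, -6, 4, -3, -19, -12, -20]
  2 vs larger child 4 at index 3, swap → [9, 4, -6, 2, -3, -19, -12, -20]
insert 11:
  append 11 at index 8 → [9, 4, -6, 2, -3, -19, -12, -20, 11]
  11 > parent 2 at index 3, swap → [9, 4, -6, 11, -3, -19, -12, -20, 2]
  11 > parent 4 at index 1, swap → [9, 11, -6, 4, -3, -19, -12, -20, 2]
  11 > parent 9 at index 0, swap → [11, 9, -6, 4, -3, -19, -12, -20, 2]

[11, 9, -6, 4, -3, -19, -12, -20, 2]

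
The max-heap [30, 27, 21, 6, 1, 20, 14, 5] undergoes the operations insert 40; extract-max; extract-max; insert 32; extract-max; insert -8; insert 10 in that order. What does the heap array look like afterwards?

insert 40:
  append 40 at index 8 → [30, 27, 21, 6, 1, 20, 14, 5, 40]
  40 > parent 6 at index 3, swap → [30, 27, 21, 40, 1, 20, 14, 5, 6]
  40 > parent 27 at index 1, swap → [30, 40, 21, 27, 1, 20, 14, 5, 6]
  40 > parent 30 at index 0, swap → [40, 30, 21, 27, 1, 20, 14, 5, 6]
extract-max → returns 40:
  remove root 40; move last element 6 to root → [6, 30, 21, 27, 1, 20, 14, 5]
  6 vs larger child 30 at index 1, swap → [30, 6, 21, 27, 1, 20, 14, 5]
  6 vs larger child 27 at index 3, swap → [30, 27, 21, 6, 1, 20, 14, 5]
extract-max → returns 30:
  remove root 30; move last element 5 to root → [5, 27, 21, 6, 1, 20, 14]
  5 vs larger child 27 at index 1, swap → [27, 5, 21, 6, 1, 20, 14]
  5 vs larger child 6 at index 3, swap → [27, 6, 21, 5, 1, 20, 14]
insert 32:
  append 32 at index 7 → [27, 6, 21, 5, 1, 20, 14, 32]
  32 > parent 5 at index 3, swap → [27, 6, 21, 32, 1, 20, 14, 5]
  32 > parent 6 at index 1, swap → [27, 32, 21, 6, 1, 20, 14, 5]
  32 > parent 27 at index 0, swap → [32, 27, 21, 6, 1, 20, 14, 5]
extract-max → returns 32:
  remove root 32; move last element 5 to root → [5, 27, 21, 6, 1, 20, 14]
  5 vs larger child 27 at index 1, swap → [27, 5, 21, 6, 1, 20, 14]
  5 vs larger child 6 at index 3, swap → [27, 6, 21, 5, 1, 20, 14]
insert -8:
  append -8 at index 7 → [27, 6, 21, 5, 1, 20, 14, -8] (no swap needed)
insert 10:
  append 10 at index 8 → [27, 6, 21, 5, 1, 20, 14, -8, 10]
  10 > parent 5 at index 3, swap → [27, 6, 21, 10, 1, 20, 14, -8, 5]
  10 > parent 6 at index 1, swap → [27, 10, 21, 6, 1, 20, 14, -8, 5]

[27, 10, 21, 6, 1, 20, 14, -8, 5]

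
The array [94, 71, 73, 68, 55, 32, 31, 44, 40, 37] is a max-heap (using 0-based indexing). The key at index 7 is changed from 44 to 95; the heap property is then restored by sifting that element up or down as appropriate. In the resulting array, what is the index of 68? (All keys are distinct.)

set index 7 from 44 to 95 → [94, 71, 73, 68, 55, 32, 31, 95, 40, 37]
95 > parent 68 at index 3, swap → [94, 71, 73, 95, 55, 32, 31, 68, 40, 37]
95 > parent 71 at index 1, swap → [94, 95, 73, 71, 55, 32, 31, 68, 40, 37]
95 > parent 94 at index 0, swap → [95, 94, 73, 71, 55, 32, 31, 68, 40, 37]
resulting array: [95, 94, 73, 71, 55, 32, 31, 68, 40, 37]

7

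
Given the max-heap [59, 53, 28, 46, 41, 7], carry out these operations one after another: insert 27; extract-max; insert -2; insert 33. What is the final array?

insert 27:
  append 27 at index 6 → [59, 53, 28, 46, 41, 7, 27] (no swap needed)
extract-max → returns 59:
  remove root 59; move last element 27 to root → [27, 53, 28, 46, 41, 7]
  27 vs larger child 53 at index 1, swap → [53, 27, 28, 46, 41, 7]
  27 vs larger child 46 at index 3, swap → [53, 46, 28, 27, 41, 7]
insert -2:
  append -2 at index 6 → [53, 46, 28, 27, 41, 7, -2] (no swap needed)
insert 33:
  append 33 at index 7 → [53, 46, 28, 27, 41, 7, -2, 33]
  33 > parent 27 at index 3, swap → [53, 46, 28, 33, 41, 7, -2, 27]

[53, 46, 28, 33, 41, 7, -2, 27]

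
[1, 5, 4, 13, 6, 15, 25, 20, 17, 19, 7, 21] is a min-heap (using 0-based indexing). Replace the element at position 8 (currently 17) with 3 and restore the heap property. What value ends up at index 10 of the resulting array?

7

set index 8 from 17 to 3 → [1, 5, 4, 13, 6, 15, 25, 20, 3, 19, 7, 21]
3 < parent 13 at index 3, swap → [1, 5, 4, 3, 6, 15, 25, 20, 13, 19, 7, 21]
3 < parent 5 at index 1, swap → [1, 3, 4, 5, 6, 15, 25, 20, 13, 19, 7, 21]
resulting array: [1, 3, 4, 5, 6, 15, 25, 20, 13, 19, 7, 21]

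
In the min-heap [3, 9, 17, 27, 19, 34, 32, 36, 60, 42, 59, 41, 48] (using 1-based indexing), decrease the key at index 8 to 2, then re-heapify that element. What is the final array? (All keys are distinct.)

set index 8 from 36 to 2 → [3, 9, 17, 27, 19, 34, 32, 2, 60, 42, 59, 41, 48]
2 < parent 27 at index 4, swap → [3, 9, 17, 2, 19, 34, 32, 27, 60, 42, 59, 41, 48]
2 < parent 9 at index 2, swap → [3, 2, 17, 9, 19, 34, 32, 27, 60, 42, 59, 41, 48]
2 < parent 3 at index 1, swap → [2, 3, 17, 9, 19, 34, 32, 27, 60, 42, 59, 41, 48]

[2, 3, 17, 9, 19, 34, 32, 27, 60, 42, 59, 41, 48]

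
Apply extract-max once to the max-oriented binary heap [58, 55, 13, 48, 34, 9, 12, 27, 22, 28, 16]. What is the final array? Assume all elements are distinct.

remove root 58; move last element 16 to root → [16, 55, 13, 48, 34, 9, 12, 27, 22, 28]
16 vs larger child 55 at index 1, swap → [55, 16, 13, 48, 34, 9, 12, 27, 22, 28]
16 vs larger child 48 at index 3, swap → [55, 48, 13, 16, 34, 9, 12, 27, 22, 28]
16 vs larger child 27 at index 7, swap → [55, 48, 13, 27, 34, 9, 12, 16, 22, 28]

[55, 48, 13, 27, 34, 9, 12, 16, 22, 28]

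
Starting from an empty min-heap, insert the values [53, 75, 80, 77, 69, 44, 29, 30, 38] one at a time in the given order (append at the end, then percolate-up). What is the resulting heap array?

Insert 53:
  append 53 at index 0 → [53] (no swap needed)
Insert 75:
  append 75 at index 1 → [53, 75] (no swap needed)
Insert 80:
  append 80 at index 2 → [53, 75, 80] (no swap needed)
Insert 77:
  append 77 at index 3 → [53, 75, 80, 77] (no swap needed)
Insert 69:
  append 69 at index 4 → [53, 75, 80, 77, 69]
  69 < parent 75 at index 1, swap → [53, 69, 80, 77, 75]
Insert 44:
  append 44 at index 5 → [53, 69, 80, 77, 75, 44]
  44 < parent 80 at index 2, swap → [53, 69, 44, 77, 75, 80]
  44 < parent 53 at index 0, swap → [44, 69, 53, 77, 75, 80]
Insert 29:
  append 29 at index 6 → [44, 69, 53, 77, 75, 80, 29]
  29 < parent 53 at index 2, swap → [44, 69, 29, 77, 75, 80, 53]
  29 < parent 44 at index 0, swap → [29, 69, 44, 77, 75, 80, 53]
Insert 30:
  append 30 at index 7 → [29, 69, 44, 77, 75, 80, 53, 30]
  30 < parent 77 at index 3, swap → [29, 69, 44, 30, 75, 80, 53, 77]
  30 < parent 69 at index 1, swap → [29, 30, 44, 69, 75, 80, 53, 77]
Insert 38:
  append 38 at index 8 → [29, 30, 44, 69, 75, 80, 53, 77, 38]
  38 < parent 69 at index 3, swap → [29, 30, 44, 38, 75, 80, 53, 77, 69]

[29, 30, 44, 38, 75, 80, 53, 77, 69]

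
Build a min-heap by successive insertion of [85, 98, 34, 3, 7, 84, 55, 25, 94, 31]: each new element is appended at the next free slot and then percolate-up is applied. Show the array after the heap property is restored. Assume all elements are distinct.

[3, 7, 55, 25, 31, 85, 84, 98, 94, 34]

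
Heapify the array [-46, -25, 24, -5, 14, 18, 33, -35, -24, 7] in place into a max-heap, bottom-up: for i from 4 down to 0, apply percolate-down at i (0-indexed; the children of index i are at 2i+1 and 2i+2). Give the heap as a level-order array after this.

[33, 14, 24, -5, 7, 18, -46, -35, -24, -25]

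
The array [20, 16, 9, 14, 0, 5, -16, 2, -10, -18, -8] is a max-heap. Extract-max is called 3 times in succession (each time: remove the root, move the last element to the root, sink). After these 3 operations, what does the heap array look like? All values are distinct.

[9, 2, 5, -8, 0, -10, -16, -18]

extract-max #1 returns 20:
  remove root 20; move last element -8 to root → [-8, 16, 9, 14, 0, 5, -16, 2, -10, -18]
  -8 vs larger child 16 at index 1, swap → [16, -8, 9, 14, 0, 5, -16, 2, -10, -18]
  -8 vs larger child 14 at index 3, swap → [16, 14, 9, -8, 0, 5, -16, 2, -10, -18]
  -8 vs larger child 2 at index 7, swap → [16, 14, 9, 2, 0, 5, -16, -8, -10, -18]
extract-max #2 returns 16:
  remove root 16; move last element -18 to root → [-18, 14, 9, 2, 0, 5, -16, -8, -10]
  -18 vs larger child 14 at index 1, swap → [14, -18, 9, 2, 0, 5, -16, -8, -10]
  -18 vs larger child 2 at index 3, swap → [14, 2, 9, -18, 0, 5, -16, -8, -10]
  -18 vs larger child -8 at index 7, swap → [14, 2, 9, -8, 0, 5, -16, -18, -10]
extract-max #3 returns 14:
  remove root 14; move last element -10 to root → [-10, 2, 9, -8, 0, 5, -16, -18]
  -10 vs larger child 9 at index 2, swap → [9, 2, -10, -8, 0, 5, -16, -18]
  -10 vs larger child 5 at index 5, swap → [9, 2, 5, -8, 0, -10, -16, -18]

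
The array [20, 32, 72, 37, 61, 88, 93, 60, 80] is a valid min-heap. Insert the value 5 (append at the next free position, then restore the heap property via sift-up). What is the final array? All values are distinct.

append 5 at index 9 → [20, 32, 72, 37, 61, 88, 93, 60, 80, 5]
5 < parent 61 at index 4, swap → [20, 32, 72, 37, 5, 88, 93, 60, 80, 61]
5 < parent 32 at index 1, swap → [20, 5, 72, 37, 32, 88, 93, 60, 80, 61]
5 < parent 20 at index 0, swap → [5, 20, 72, 37, 32, 88, 93, 60, 80, 61]

[5, 20, 72, 37, 32, 88, 93, 60, 80, 61]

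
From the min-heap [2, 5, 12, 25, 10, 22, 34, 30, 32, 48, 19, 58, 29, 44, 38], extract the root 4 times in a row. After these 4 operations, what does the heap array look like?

[19, 25, 22, 30, 38, 29, 34, 58, 32, 48, 44]

extract-min #1 returns 2:
  remove root 2; move last element 38 to root → [38, 5, 12, 25, 10, 22, 34, 30, 32, 48, 19, 58, 29, 44]
  38 vs smaller child 5 at index 1, swap → [5, 38, 12, 25, 10, 22, 34, 30, 32, 48, 19, 58, 29, 44]
  38 vs smaller child 10 at index 4, swap → [5, 10, 12, 25, 38, 22, 34, 30, 32, 48, 19, 58, 29, 44]
  38 vs smaller child 19 at index 10, swap → [5, 10, 12, 25, 19, 22, 34, 30, 32, 48, 38, 58, 29, 44]
extract-min #2 returns 5:
  remove root 5; move last element 44 to root → [44, 10, 12, 25, 19, 22, 34, 30, 32, 48, 38, 58, 29]
  44 vs smaller child 10 at index 1, swap → [10, 44, 12, 25, 19, 22, 34, 30, 32, 48, 38, 58, 29]
  44 vs smaller child 19 at index 4, swap → [10, 19, 12, 25, 44, 22, 34, 30, 32, 48, 38, 58, 29]
  44 vs smaller child 38 at index 10, swap → [10, 19, 12, 25, 38, 22, 34, 30, 32, 48, 44, 58, 29]
extract-min #3 returns 10:
  remove root 10; move last element 29 to root → [29, 19, 12, 25, 38, 22, 34, 30, 32, 48, 44, 58]
  29 vs smaller child 12 at index 2, swap → [12, 19, 29, 25, 38, 22, 34, 30, 32, 48, 44, 58]
  29 vs smaller child 22 at index 5, swap → [12, 19, 22, 25, 38, 29, 34, 30, 32, 48, 44, 58]
extract-min #4 returns 12:
  remove root 12; move last element 58 to root → [58, 19, 22, 25, 38, 29, 34, 30, 32, 48, 44]
  58 vs smaller child 19 at index 1, swap → [19, 58, 22, 25, 38, 29, 34, 30, 32, 48, 44]
  58 vs smaller child 25 at index 3, swap → [19, 25, 22, 58, 38, 29, 34, 30, 32, 48, 44]
  58 vs smaller child 30 at index 7, swap → [19, 25, 22, 30, 38, 29, 34, 58, 32, 48, 44]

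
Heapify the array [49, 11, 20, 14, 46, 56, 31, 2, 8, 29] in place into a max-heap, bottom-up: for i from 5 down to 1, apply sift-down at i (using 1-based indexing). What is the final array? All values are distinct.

[56, 46, 49, 14, 29, 20, 31, 2, 8, 11]

sift down from index 5: already satisfies heap property
sift down from index 4: already satisfies heap property
sift down from index 3:
  20 vs larger child 56 at index 6, swap → [49, 11, 56, 14, 46, 20, 31, 2, 8, 29]
sift down from index 2:
  11 vs larger child 46 at index 5, swap → [49, 46, 56, 14, 11, 20, 31, 2, 8, 29]
  11 vs only child 29 at index 10, swap → [49, 46, 56, 14, 29, 20, 31, 2, 8, 11]
sift down from index 1:
  49 vs larger child 56 at index 3, swap → [56, 46, 49, 14, 29, 20, 31, 2, 8, 11]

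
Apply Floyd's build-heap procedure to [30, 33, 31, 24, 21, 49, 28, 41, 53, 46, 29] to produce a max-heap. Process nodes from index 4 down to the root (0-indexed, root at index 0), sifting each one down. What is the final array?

[53, 46, 49, 41, 30, 31, 28, 33, 24, 21, 29]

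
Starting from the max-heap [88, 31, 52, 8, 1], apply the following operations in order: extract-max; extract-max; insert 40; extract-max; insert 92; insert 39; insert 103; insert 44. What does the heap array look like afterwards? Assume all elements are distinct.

extract-max → returns 88:
  remove root 88; move last element 1 to root → [1, 31, 52, 8]
  1 vs larger child 52 at index 2, swap → [52, 31, 1, 8]
extract-max → returns 52:
  remove root 52; move last element 8 to root → [8, 31, 1]
  8 vs larger child 31 at index 1, swap → [31, 8, 1]
insert 40:
  append 40 at index 3 → [31, 8, 1, 40]
  40 > parent 8 at index 1, swap → [31, 40, 1, 8]
  40 > parent 31 at index 0, swap → [40, 31, 1, 8]
extract-max → returns 40:
  remove root 40; move last element 8 to root → [8, 31, 1]
  8 vs larger child 31 at index 1, swap → [31, 8, 1]
insert 92:
  append 92 at index 3 → [31, 8, 1, 92]
  92 > parent 8 at index 1, swap → [31, 92, 1, 8]
  92 > parent 31 at index 0, swap → [92, 31, 1, 8]
insert 39:
  append 39 at index 4 → [92, 31, 1, 8, 39]
  39 > parent 31 at index 1, swap → [92, 39, 1, 8, 31]
insert 103:
  append 103 at index 5 → [92, 39, 1, 8, 31, 103]
  103 > parent 1 at index 2, swap → [92, 39, 103, 8, 31, 1]
  103 > parent 92 at index 0, swap → [103, 39, 92, 8, 31, 1]
insert 44:
  append 44 at index 6 → [103, 39, 92, 8, 31, 1, 44] (no swap needed)

[103, 39, 92, 8, 31, 1, 44]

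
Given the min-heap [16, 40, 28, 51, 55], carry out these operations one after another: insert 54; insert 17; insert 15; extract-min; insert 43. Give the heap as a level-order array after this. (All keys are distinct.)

[16, 40, 17, 43, 55, 54, 28, 51]

insert 54:
  append 54 at index 5 → [16, 40, 28, 51, 55, 54] (no swap needed)
insert 17:
  append 17 at index 6 → [16, 40, 28, 51, 55, 54, 17]
  17 < parent 28 at index 2, swap → [16, 40, 17, 51, 55, 54, 28]
insert 15:
  append 15 at index 7 → [16, 40, 17, 51, 55, 54, 28, 15]
  15 < parent 51 at index 3, swap → [16, 40, 17, 15, 55, 54, 28, 51]
  15 < parent 40 at index 1, swap → [16, 15, 17, 40, 55, 54, 28, 51]
  15 < parent 16 at index 0, swap → [15, 16, 17, 40, 55, 54, 28, 51]
extract-min → returns 15:
  remove root 15; move last element 51 to root → [51, 16, 17, 40, 55, 54, 28]
  51 vs smaller child 16 at index 1, swap → [16, 51, 17, 40, 55, 54, 28]
  51 vs smaller child 40 at index 3, swap → [16, 40, 17, 51, 55, 54, 28]
insert 43:
  append 43 at index 7 → [16, 40, 17, 51, 55, 54, 28, 43]
  43 < parent 51 at index 3, swap → [16, 40, 17, 43, 55, 54, 28, 51]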